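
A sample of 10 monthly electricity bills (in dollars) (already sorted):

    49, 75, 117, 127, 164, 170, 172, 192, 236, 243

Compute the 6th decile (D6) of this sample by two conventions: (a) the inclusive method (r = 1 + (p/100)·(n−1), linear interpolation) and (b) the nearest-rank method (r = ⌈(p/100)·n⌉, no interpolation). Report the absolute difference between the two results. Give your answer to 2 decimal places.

n = 10.
(a) r = 6.4; between ranks 6 (170) and 7 (172): 170.8.
(b) the nearest-rank method: rank 6 → 170.
|170.8 − 170| = 0.8.

0.80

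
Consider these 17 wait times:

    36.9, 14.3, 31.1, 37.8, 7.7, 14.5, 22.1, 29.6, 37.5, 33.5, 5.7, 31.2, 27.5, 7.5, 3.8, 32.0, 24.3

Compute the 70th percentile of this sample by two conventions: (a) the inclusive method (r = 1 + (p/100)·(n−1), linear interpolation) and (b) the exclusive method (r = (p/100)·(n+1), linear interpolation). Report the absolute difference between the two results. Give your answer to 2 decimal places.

Sorted: 3.8, 5.7, 7.5, 7.7, 14.3, 14.5, 22.1, 24.3, 27.5, 29.6, 31.1, 31.2, 32.0, 33.5, 36.9, 37.5, 37.8.
n = 17.
(a) r = 12.2; between ranks 12 (31.2) and 13 (32.0): 31.36.
(b) r = 12.6; between ranks 12 (31.2) and 13 (32.0): 31.68.
|31.36 − 31.68| = 0.32.

0.32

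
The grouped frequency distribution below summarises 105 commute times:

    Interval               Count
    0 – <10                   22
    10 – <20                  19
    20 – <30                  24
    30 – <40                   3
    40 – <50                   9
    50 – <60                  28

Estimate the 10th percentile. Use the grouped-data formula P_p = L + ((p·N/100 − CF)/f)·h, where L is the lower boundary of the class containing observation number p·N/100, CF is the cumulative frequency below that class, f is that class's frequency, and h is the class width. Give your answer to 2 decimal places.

N = 105; target position k = 10/100 · 105 = 10.5.
Cumulative frequencies: 22, 41, 65, 68, 77, 105.
Observation 10.5 falls in the class 0 – <10.
L = 0, CF = 0, f = 22, h = 10.
P10 = 0 + ((10.5 − 0)/22)·10 = 0 + 4.77273 = 4.77273.

4.77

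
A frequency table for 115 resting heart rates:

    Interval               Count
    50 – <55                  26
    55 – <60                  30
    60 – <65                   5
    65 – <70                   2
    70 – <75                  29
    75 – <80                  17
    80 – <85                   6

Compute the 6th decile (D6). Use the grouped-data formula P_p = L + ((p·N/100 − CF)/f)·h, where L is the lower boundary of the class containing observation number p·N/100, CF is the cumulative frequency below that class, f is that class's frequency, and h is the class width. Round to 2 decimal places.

N = 115; target position k = 60/100 · 115 = 69.
Cumulative frequencies: 26, 56, 61, 63, 92, 109, 115.
Observation 69 falls in the class 70 – <75.
L = 70, CF = 63, f = 29, h = 5.
P60 = 70 + ((69 − 63)/29)·5 = 70 + 1.03448 = 71.0345.

71.03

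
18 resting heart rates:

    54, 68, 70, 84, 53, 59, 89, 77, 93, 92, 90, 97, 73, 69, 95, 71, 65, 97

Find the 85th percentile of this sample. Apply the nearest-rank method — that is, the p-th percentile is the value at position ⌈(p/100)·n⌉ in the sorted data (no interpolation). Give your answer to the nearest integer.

Sorted: 53, 54, 59, 65, 68, 69, 70, 71, 73, 77, 84, 89, 90, 92, 93, 95, 97, 97.
n = 18.
Position = ⌈85/100 · 18⌉ = ⌈15.3⌉ = 16.
The value at rank 16 is 95.

95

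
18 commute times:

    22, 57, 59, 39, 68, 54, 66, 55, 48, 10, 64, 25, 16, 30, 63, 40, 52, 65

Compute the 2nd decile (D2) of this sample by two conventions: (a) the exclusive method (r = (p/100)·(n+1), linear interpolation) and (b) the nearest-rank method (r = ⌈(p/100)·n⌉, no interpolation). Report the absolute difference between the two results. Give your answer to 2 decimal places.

0.60

Sorted: 10, 16, 22, 25, 30, 39, 40, 48, 52, 54, 55, 57, 59, 63, 64, 65, 66, 68.
n = 18.
(a) r = 3.8; between ranks 3 (22) and 4 (25): 24.4.
(b) the nearest-rank method: rank 4 → 25.
|24.4 − 25| = 0.6.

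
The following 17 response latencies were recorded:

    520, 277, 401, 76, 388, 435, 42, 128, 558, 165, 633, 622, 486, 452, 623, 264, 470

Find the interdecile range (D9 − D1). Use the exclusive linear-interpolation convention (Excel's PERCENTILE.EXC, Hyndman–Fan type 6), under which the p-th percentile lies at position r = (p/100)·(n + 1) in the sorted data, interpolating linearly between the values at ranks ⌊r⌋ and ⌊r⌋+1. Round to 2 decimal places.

Sorted: 42, 76, 128, 165, 264, 277, 388, 401, 435, 452, 470, 486, 520, 558, 622, 623, 633.
n = 17.
P10: r = 1.8; ranks 1–2 are 42, 76; interpolating gives 69.2.
P90: r = 16.2; ranks 16–17 are 623, 633; interpolating gives 625.
Difference: 625 − 69.2 = 555.8.

555.80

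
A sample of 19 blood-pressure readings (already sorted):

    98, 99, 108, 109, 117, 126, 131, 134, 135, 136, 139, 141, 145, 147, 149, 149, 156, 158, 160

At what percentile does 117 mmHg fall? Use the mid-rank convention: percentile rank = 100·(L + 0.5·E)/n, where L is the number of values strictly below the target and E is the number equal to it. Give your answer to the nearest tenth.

Count below 117: L = 4; count equal: E = 1; n = 19.
Percentile rank = 100·(4 + 0.5·1)/19 = 100·4.5/19 = 23.68.

23.7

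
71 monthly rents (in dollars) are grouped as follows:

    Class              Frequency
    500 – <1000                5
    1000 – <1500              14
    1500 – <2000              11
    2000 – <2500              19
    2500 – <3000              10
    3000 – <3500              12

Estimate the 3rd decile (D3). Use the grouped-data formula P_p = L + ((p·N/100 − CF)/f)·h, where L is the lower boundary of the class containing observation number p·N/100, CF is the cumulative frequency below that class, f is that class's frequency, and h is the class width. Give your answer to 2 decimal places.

N = 71; target position k = 30/100 · 71 = 21.3.
Cumulative frequencies: 5, 19, 30, 49, 59, 71.
Observation 21.3 falls in the class 1500 – <2000.
L = 1500, CF = 19, f = 11, h = 500.
P30 = 1500 + ((21.3 − 19)/11)·500 = 1500 + 104.545 = 1604.55.

1604.55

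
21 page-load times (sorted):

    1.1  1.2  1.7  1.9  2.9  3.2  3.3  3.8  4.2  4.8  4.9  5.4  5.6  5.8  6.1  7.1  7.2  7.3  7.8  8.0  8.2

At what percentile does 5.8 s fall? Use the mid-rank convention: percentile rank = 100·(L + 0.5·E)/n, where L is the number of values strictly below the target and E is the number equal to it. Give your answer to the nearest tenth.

64.3

Count below 5.8: L = 13; count equal: E = 1; n = 21.
Percentile rank = 100·(13 + 0.5·1)/21 = 100·13.5/21 = 64.29.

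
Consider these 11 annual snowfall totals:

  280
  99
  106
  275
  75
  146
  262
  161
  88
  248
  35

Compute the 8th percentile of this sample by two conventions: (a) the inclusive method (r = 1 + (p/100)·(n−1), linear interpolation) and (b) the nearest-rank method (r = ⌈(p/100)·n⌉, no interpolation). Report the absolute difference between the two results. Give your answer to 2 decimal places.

Sorted: 35, 75, 88, 99, 106, 146, 161, 248, 262, 275, 280.
n = 11.
(a) r = 1.8; between ranks 1 (35) and 2 (75): 67.
(b) the nearest-rank method: rank 1 → 35.
|67 − 35| = 32.

32.00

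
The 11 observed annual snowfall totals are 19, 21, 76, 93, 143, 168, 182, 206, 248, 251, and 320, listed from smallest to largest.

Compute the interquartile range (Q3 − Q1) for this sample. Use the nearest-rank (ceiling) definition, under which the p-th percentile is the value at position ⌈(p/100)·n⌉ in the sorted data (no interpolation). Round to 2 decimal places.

n = 11.
P25: rank ⌈25/100·11⌉ = 3 → 76.
P75: rank ⌈75/100·11⌉ = 9 → 248.
Difference: 248 − 76 = 172.

172.00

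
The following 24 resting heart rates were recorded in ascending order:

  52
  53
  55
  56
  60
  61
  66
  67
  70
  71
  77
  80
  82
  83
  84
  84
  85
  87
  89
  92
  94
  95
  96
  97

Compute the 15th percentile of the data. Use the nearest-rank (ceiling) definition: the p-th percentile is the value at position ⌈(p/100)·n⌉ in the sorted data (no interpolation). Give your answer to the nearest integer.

n = 24.
Position = ⌈15/100 · 24⌉ = ⌈3.6⌉ = 4.
The value at rank 4 is 56.

56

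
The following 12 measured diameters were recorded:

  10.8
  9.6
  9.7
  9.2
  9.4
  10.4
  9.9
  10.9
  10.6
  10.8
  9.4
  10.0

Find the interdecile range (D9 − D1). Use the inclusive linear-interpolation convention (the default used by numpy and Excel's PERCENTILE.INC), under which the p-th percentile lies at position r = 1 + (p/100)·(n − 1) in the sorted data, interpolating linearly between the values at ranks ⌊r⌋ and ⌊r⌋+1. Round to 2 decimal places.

Sorted: 9.2, 9.4, 9.4, 9.6, 9.7, 9.9, 10.0, 10.4, 10.6, 10.8, 10.8, 10.9.
n = 12.
P10: r = 2.1; ranks 2–3 are 9.4, 9.4; interpolating gives 9.4.
P90: r = 10.9; ranks 10–11 are 10.8, 10.8; interpolating gives 10.8.
Difference: 10.8 − 9.4 = 1.4.

1.40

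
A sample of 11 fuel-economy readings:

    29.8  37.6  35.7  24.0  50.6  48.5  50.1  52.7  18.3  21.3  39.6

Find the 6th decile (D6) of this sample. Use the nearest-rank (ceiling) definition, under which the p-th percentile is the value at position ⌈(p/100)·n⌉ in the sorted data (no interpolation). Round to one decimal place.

39.6

Sorted: 18.3, 21.3, 24.0, 29.8, 35.7, 37.6, 39.6, 48.5, 50.1, 50.6, 52.7.
n = 11.
Position = ⌈60/100 · 11⌉ = ⌈6.6⌉ = 7.
The value at rank 7 is 39.6.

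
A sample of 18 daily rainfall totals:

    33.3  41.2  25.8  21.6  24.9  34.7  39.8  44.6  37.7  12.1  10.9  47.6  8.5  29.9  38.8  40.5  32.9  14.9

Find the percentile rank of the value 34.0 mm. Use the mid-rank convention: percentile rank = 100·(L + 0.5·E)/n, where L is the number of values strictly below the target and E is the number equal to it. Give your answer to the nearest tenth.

Sorted: 8.5, 10.9, 12.1, 14.9, 21.6, 24.9, 25.8, 29.9, 32.9, 33.3, 34.7, 37.7, 38.8, 39.8, 40.5, 41.2, 44.6, 47.6.
Count below 34.0: L = 10; count equal: E = 0; n = 18.
Percentile rank = 100·(10 + 0.5·0)/18 = 100·10/18 = 55.56.

55.6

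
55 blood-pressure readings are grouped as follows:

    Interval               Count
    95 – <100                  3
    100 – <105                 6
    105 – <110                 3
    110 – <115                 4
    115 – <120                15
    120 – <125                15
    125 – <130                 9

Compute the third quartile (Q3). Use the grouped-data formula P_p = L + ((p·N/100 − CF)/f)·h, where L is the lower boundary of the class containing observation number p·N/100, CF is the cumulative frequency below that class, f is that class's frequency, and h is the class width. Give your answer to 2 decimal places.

123.42

N = 55; target position k = 75/100 · 55 = 41.25.
Cumulative frequencies: 3, 9, 12, 16, 31, 46, 55.
Observation 41.25 falls in the class 120 – <125.
L = 120, CF = 31, f = 15, h = 5.
P75 = 120 + ((41.25 − 31)/15)·5 = 120 + 3.41667 = 123.417.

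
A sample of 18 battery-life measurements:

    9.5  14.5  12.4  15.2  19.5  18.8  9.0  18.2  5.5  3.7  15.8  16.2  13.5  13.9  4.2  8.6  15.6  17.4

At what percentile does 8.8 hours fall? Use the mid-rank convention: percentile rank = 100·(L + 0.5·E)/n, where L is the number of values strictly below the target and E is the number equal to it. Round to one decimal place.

22.2

Sorted: 3.7, 4.2, 5.5, 8.6, 9.0, 9.5, 12.4, 13.5, 13.9, 14.5, 15.2, 15.6, 15.8, 16.2, 17.4, 18.2, 18.8, 19.5.
Count below 8.8: L = 4; count equal: E = 0; n = 18.
Percentile rank = 100·(4 + 0.5·0)/18 = 100·4/18 = 22.22.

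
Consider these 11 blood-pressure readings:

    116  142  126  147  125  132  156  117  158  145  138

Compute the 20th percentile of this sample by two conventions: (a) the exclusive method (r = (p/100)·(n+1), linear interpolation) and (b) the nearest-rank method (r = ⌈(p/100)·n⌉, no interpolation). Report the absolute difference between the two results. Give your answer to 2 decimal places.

Sorted: 116, 117, 125, 126, 132, 138, 142, 145, 147, 156, 158.
n = 11.
(a) r = 2.4; between ranks 2 (117) and 3 (125): 120.2.
(b) the nearest-rank method: rank 3 → 125.
|120.2 − 125| = 4.8.

4.80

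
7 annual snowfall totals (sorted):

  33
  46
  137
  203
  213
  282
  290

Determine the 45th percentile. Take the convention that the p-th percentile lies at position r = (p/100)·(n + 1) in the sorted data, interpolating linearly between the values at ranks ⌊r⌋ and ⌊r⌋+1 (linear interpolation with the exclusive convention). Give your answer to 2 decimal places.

176.60

n = 7.
r = (45/100)·(7 + 1) = 3.6.
Rank 3 is 137 and rank 4 is 203.
Interpolate: 137 + 0.6·(203 − 137) = 137 + 0.6·66 = 176.6.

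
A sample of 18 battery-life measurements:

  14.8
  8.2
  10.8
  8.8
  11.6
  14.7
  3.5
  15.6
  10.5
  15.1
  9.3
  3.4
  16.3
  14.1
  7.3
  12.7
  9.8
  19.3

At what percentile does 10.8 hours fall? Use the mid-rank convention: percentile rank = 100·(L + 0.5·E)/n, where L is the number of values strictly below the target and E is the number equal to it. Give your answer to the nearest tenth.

Sorted: 3.4, 3.5, 7.3, 8.2, 8.8, 9.3, 9.8, 10.5, 10.8, 11.6, 12.7, 14.1, 14.7, 14.8, 15.1, 15.6, 16.3, 19.3.
Count below 10.8: L = 8; count equal: E = 1; n = 18.
Percentile rank = 100·(8 + 0.5·1)/18 = 100·8.5/18 = 47.22.

47.2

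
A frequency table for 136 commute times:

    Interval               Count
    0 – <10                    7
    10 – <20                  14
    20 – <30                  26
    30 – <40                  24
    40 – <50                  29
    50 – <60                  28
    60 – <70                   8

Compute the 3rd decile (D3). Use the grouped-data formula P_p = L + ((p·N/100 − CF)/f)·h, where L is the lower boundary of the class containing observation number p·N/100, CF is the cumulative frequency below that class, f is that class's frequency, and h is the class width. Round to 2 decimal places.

27.62

N = 136; target position k = 30/100 · 136 = 40.8.
Cumulative frequencies: 7, 21, 47, 71, 100, 128, 136.
Observation 40.8 falls in the class 20 – <30.
L = 20, CF = 21, f = 26, h = 10.
P30 = 20 + ((40.8 − 21)/26)·10 = 20 + 7.61538 = 27.6154.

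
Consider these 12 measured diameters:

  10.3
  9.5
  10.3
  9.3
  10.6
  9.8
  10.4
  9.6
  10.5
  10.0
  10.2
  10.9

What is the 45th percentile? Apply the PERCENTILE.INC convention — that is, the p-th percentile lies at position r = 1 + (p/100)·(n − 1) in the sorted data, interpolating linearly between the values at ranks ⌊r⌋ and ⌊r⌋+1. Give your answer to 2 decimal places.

Sorted: 9.3, 9.5, 9.6, 9.8, 10.0, 10.2, 10.3, 10.3, 10.4, 10.5, 10.6, 10.9.
n = 12.
r = 1 + (45/100)·(12 − 1) = 1 + 4.95 = 5.95.
Rank 5 is 10.0 and rank 6 is 10.2.
Interpolate: 10.0 + 0.95·(10.2 − 10.0) = 10.0 + 0.95·0.2 = 10.19.

10.19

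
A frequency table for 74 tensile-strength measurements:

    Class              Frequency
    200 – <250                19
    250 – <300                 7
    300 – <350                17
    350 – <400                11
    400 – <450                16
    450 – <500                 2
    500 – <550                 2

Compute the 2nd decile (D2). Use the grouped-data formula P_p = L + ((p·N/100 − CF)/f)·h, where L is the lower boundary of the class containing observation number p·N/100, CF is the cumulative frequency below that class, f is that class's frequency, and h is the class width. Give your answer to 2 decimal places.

N = 74; target position k = 20/100 · 74 = 14.8.
Cumulative frequencies: 19, 26, 43, 54, 70, 72, 74.
Observation 14.8 falls in the class 200 – <250.
L = 200, CF = 0, f = 19, h = 50.
P20 = 200 + ((14.8 − 0)/19)·50 = 200 + 38.9474 = 238.947.

238.95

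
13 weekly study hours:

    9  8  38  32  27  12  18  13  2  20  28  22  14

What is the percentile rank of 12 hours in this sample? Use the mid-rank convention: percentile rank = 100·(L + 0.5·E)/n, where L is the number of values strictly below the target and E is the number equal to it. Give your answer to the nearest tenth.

26.9

Sorted: 2, 8, 9, 12, 13, 14, 18, 20, 22, 27, 28, 32, 38.
Count below 12: L = 3; count equal: E = 1; n = 13.
Percentile rank = 100·(3 + 0.5·1)/13 = 100·3.5/13 = 26.92.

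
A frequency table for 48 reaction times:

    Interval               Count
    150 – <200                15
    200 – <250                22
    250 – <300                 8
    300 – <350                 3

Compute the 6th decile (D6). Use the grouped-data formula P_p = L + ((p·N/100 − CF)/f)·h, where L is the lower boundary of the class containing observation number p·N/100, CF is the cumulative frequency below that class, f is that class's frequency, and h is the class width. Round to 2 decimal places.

N = 48; target position k = 60/100 · 48 = 28.8.
Cumulative frequencies: 15, 37, 45, 48.
Observation 28.8 falls in the class 200 – <250.
L = 200, CF = 15, f = 22, h = 50.
P60 = 200 + ((28.8 − 15)/22)·50 = 200 + 31.3636 = 231.364.

231.36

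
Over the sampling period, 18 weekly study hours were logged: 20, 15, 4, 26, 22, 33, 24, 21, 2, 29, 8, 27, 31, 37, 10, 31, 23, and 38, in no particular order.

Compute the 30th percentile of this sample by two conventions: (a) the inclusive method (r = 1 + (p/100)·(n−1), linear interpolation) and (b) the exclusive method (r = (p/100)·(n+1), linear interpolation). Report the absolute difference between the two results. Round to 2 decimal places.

Sorted: 2, 4, 8, 10, 15, 20, 21, 22, 23, 24, 26, 27, 29, 31, 31, 33, 37, 38.
n = 18.
(a) r = 6.1; between ranks 6 (20) and 7 (21): 20.1.
(b) r = 5.7; between ranks 5 (15) and 6 (20): 18.5.
|20.1 − 18.5| = 1.6.

1.60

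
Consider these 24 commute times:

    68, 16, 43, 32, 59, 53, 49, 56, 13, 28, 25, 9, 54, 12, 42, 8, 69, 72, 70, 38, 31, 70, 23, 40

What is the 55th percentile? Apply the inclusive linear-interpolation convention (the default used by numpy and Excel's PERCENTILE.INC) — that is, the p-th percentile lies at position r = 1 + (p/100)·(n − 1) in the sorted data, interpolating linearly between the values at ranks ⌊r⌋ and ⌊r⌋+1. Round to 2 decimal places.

42.65

Sorted: 8, 9, 12, 13, 16, 23, 25, 28, 31, 32, 38, 40, 42, 43, 49, 53, 54, 56, 59, 68, 69, 70, 70, 72.
n = 24.
r = 1 + (55/100)·(24 − 1) = 1 + 12.65 = 13.65.
Rank 13 is 42 and rank 14 is 43.
Interpolate: 42 + 0.65·(43 − 42) = 42 + 0.65·1 = 42.65.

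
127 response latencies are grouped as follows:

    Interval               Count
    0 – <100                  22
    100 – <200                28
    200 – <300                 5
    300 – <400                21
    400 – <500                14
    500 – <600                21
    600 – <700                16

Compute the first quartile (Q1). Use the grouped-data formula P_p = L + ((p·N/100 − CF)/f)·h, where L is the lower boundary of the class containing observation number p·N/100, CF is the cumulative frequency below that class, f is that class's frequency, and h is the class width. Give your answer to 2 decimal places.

N = 127; target position k = 25/100 · 127 = 31.75.
Cumulative frequencies: 22, 50, 55, 76, 90, 111, 127.
Observation 31.75 falls in the class 100 – <200.
L = 100, CF = 22, f = 28, h = 100.
P25 = 100 + ((31.75 − 22)/28)·100 = 100 + 34.8214 = 134.821.

134.82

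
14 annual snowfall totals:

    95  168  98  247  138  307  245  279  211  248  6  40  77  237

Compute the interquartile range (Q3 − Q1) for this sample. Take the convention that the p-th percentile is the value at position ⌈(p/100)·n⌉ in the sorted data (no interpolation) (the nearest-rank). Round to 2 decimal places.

152.00

Sorted: 6, 40, 77, 95, 98, 138, 168, 211, 237, 245, 247, 248, 279, 307.
n = 14.
P25: rank ⌈25/100·14⌉ = 4 → 95.
P75: rank ⌈75/100·14⌉ = 11 → 247.
Difference: 247 − 95 = 152.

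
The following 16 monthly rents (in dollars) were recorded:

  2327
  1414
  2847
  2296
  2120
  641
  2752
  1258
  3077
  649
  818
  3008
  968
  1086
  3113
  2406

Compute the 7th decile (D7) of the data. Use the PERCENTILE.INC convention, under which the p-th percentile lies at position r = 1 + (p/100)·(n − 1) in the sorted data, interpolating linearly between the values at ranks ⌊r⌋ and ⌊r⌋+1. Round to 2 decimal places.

2579.00

Sorted: 641, 649, 818, 968, 1086, 1258, 1414, 2120, 2296, 2327, 2406, 2752, 2847, 3008, 3077, 3113.
n = 16.
r = 1 + (70/100)·(16 − 1) = 1 + 10.5 = 11.5.
Rank 11 is 2406 and rank 12 is 2752.
Interpolate: 2406 + 0.5·(2752 − 2406) = 2406 + 0.5·346 = 2579.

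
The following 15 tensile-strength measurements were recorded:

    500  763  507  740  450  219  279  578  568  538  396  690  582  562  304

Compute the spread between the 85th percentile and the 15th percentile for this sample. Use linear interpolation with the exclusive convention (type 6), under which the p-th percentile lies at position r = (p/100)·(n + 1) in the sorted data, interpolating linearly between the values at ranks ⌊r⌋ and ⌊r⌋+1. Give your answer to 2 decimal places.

431.00

Sorted: 219, 279, 304, 396, 450, 500, 507, 538, 562, 568, 578, 582, 690, 740, 763.
n = 15.
P15: r = 2.4; ranks 2–3 are 279, 304; interpolating gives 289.
P85: r = 13.6; ranks 13–14 are 690, 740; interpolating gives 720.
Difference: 720 − 289 = 431.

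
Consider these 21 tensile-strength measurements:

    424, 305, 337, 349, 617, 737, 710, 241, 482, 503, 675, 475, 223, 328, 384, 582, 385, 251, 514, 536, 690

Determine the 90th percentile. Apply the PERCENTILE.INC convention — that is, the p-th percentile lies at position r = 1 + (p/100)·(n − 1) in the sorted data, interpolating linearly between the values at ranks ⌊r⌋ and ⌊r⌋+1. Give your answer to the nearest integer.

690

Sorted: 223, 241, 251, 305, 328, 337, 349, 384, 385, 424, 475, 482, 503, 514, 536, 582, 617, 675, 690, 710, 737.
n = 21.
r = 1 + (90/100)·(21 − 1) = 1 + 18 = 19.
r is an integer, so P90 is the value at rank 19: 690.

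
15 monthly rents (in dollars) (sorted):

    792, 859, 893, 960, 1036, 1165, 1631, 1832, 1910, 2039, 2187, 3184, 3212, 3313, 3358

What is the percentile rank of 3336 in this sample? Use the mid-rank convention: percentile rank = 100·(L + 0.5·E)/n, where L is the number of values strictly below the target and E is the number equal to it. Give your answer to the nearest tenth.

93.3

Count below 3336: L = 14; count equal: E = 0; n = 15.
Percentile rank = 100·(14 + 0.5·0)/15 = 100·14/15 = 93.33.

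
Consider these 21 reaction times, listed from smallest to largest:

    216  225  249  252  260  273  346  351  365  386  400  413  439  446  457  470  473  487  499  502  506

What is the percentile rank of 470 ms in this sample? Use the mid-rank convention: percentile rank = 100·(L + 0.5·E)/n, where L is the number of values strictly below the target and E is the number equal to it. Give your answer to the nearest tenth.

73.8

Count below 470: L = 15; count equal: E = 1; n = 21.
Percentile rank = 100·(15 + 0.5·1)/21 = 100·15.5/21 = 73.81.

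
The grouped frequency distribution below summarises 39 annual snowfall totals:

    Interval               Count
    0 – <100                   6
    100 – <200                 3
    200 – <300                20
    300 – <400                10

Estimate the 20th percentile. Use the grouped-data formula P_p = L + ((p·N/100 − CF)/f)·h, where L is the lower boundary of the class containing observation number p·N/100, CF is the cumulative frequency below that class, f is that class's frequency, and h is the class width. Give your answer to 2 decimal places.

160.00

N = 39; target position k = 20/100 · 39 = 7.8.
Cumulative frequencies: 6, 9, 29, 39.
Observation 7.8 falls in the class 100 – <200.
L = 100, CF = 6, f = 3, h = 100.
P20 = 100 + ((7.8 − 6)/3)·100 = 100 + 60 = 160.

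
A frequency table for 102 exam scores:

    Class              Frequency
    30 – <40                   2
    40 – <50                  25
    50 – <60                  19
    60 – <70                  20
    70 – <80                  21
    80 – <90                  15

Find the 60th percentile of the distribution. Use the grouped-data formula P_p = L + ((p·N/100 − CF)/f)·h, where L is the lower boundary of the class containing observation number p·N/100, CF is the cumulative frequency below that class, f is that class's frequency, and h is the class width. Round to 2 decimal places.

67.60

N = 102; target position k = 60/100 · 102 = 61.2.
Cumulative frequencies: 2, 27, 46, 66, 87, 102.
Observation 61.2 falls in the class 60 – <70.
L = 60, CF = 46, f = 20, h = 10.
P60 = 60 + ((61.2 − 46)/20)·10 = 60 + 7.6 = 67.6.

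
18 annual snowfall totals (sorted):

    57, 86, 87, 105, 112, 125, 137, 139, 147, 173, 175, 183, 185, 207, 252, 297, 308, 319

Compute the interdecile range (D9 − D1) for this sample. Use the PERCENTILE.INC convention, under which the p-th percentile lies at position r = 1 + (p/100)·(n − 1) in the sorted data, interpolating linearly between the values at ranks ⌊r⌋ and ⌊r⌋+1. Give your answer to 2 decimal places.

213.60

n = 18.
P10: r = 2.7; ranks 2–3 are 86, 87; interpolating gives 86.7.
P90: r = 16.3; ranks 16–17 are 297, 308; interpolating gives 300.3.
Difference: 300.3 − 86.7 = 213.6.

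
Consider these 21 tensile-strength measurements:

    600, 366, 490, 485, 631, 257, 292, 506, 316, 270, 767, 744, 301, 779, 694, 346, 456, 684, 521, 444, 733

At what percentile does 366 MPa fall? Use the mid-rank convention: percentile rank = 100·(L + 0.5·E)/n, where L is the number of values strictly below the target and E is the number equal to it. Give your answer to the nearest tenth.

31.0

Sorted: 257, 270, 292, 301, 316, 346, 366, 444, 456, 485, 490, 506, 521, 600, 631, 684, 694, 733, 744, 767, 779.
Count below 366: L = 6; count equal: E = 1; n = 21.
Percentile rank = 100·(6 + 0.5·1)/21 = 100·6.5/21 = 30.95.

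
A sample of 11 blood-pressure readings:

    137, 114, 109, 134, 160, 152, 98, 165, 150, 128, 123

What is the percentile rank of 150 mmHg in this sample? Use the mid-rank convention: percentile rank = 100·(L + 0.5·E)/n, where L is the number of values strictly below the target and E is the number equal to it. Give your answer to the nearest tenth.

68.2

Sorted: 98, 109, 114, 123, 128, 134, 137, 150, 152, 160, 165.
Count below 150: L = 7; count equal: E = 1; n = 11.
Percentile rank = 100·(7 + 0.5·1)/11 = 100·7.5/11 = 68.18.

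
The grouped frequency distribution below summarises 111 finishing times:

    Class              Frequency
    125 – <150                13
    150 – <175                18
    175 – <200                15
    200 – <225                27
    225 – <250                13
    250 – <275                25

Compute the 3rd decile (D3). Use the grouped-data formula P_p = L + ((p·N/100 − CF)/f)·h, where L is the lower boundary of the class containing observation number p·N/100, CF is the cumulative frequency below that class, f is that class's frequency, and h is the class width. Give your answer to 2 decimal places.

178.83

N = 111; target position k = 30/100 · 111 = 33.3.
Cumulative frequencies: 13, 31, 46, 73, 86, 111.
Observation 33.3 falls in the class 175 – <200.
L = 175, CF = 31, f = 15, h = 25.
P30 = 175 + ((33.3 − 31)/15)·25 = 175 + 3.83333 = 178.833.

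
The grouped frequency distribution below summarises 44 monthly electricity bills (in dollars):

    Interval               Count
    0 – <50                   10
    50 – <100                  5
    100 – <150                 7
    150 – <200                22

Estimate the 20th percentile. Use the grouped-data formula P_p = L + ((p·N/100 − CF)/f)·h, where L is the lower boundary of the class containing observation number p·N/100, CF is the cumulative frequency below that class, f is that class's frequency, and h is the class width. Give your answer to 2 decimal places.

44.00

N = 44; target position k = 20/100 · 44 = 8.8.
Cumulative frequencies: 10, 15, 22, 44.
Observation 8.8 falls in the class 0 – <50.
L = 0, CF = 0, f = 10, h = 50.
P20 = 0 + ((8.8 − 0)/10)·50 = 0 + 44 = 44.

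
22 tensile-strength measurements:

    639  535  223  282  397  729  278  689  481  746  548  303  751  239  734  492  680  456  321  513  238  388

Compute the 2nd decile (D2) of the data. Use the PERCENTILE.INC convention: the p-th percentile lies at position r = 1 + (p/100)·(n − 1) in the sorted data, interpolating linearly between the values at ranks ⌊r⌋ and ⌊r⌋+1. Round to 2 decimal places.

286.20

Sorted: 223, 238, 239, 278, 282, 303, 321, 388, 397, 456, 481, 492, 513, 535, 548, 639, 680, 689, 729, 734, 746, 751.
n = 22.
r = 1 + (20/100)·(22 − 1) = 1 + 4.2 = 5.2.
Rank 5 is 282 and rank 6 is 303.
Interpolate: 282 + 0.2·(303 − 282) = 282 + 0.2·21 = 286.2.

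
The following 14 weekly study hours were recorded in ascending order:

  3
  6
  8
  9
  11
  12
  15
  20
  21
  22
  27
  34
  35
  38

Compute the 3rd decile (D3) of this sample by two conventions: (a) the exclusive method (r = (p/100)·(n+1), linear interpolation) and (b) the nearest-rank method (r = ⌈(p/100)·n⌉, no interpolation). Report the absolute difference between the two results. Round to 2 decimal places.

1.00

n = 14.
(a) r = 4.5; between ranks 4 (9) and 5 (11): 10.
(b) the nearest-rank method: rank 5 → 11.
|10 − 11| = 1.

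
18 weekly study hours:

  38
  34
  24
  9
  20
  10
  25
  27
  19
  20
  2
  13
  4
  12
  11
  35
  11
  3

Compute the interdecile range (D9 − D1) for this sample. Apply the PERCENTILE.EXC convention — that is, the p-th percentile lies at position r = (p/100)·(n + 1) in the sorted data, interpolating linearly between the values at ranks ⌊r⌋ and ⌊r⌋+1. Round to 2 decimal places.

32.40

Sorted: 2, 3, 4, 9, 10, 11, 11, 12, 13, 19, 20, 20, 24, 25, 27, 34, 35, 38.
n = 18.
P10: r = 1.9; ranks 1–2 are 2, 3; interpolating gives 2.9.
P90: r = 17.1; ranks 17–18 are 35, 38; interpolating gives 35.3.
Difference: 35.3 − 2.9 = 32.4.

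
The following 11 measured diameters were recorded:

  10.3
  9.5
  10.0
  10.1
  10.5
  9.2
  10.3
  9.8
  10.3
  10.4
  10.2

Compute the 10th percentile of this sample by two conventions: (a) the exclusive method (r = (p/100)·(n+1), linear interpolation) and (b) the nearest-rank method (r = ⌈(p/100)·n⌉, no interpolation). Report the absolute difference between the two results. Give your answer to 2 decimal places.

0.24

Sorted: 9.2, 9.5, 9.8, 10.0, 10.1, 10.2, 10.3, 10.3, 10.3, 10.4, 10.5.
n = 11.
(a) r = 1.2; between ranks 1 (9.2) and 2 (9.5): 9.26.
(b) the nearest-rank method: rank 2 → 9.5.
|9.26 − 9.5| = 0.24.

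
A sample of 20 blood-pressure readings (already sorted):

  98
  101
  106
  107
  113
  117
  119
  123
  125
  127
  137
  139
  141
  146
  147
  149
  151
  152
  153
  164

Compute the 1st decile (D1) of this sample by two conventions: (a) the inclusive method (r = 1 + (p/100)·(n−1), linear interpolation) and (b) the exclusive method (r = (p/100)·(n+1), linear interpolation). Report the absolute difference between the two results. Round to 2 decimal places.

n = 20.
(a) r = 2.9; between ranks 2 (101) and 3 (106): 105.5.
(b) r = 2.1; between ranks 2 (101) and 3 (106): 101.5.
|105.5 − 101.5| = 4.

4.00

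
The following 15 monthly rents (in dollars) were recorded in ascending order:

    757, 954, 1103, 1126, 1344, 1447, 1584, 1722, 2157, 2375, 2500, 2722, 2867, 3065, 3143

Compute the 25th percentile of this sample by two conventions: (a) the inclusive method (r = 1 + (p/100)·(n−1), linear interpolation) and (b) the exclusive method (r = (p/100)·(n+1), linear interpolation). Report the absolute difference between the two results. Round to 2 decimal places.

n = 15.
(a) r = 4.5; between ranks 4 (1126) and 5 (1344): 1235.
(b) r = 4 → value at rank 4 = 1126.
|1235 − 1126| = 109.

109.00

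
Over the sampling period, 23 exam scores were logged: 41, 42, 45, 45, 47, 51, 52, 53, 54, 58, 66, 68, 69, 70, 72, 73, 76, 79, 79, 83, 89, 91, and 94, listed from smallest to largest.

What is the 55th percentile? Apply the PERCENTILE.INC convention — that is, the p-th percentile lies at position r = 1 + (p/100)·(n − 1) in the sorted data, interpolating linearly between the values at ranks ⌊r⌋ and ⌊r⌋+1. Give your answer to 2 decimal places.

n = 23.
r = 1 + (55/100)·(23 − 1) = 1 + 12.1 = 13.1.
Rank 13 is 69 and rank 14 is 70.
Interpolate: 69 + 0.1·(70 − 69) = 69 + 0.1·1 = 69.1.

69.10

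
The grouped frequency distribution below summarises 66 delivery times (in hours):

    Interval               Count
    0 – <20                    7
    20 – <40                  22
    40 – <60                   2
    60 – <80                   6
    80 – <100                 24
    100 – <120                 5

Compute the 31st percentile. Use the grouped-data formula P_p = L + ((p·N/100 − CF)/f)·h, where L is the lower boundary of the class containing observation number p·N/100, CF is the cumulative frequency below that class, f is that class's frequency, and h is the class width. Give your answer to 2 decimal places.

32.24

N = 66; target position k = 31/100 · 66 = 20.46.
Cumulative frequencies: 7, 29, 31, 37, 61, 66.
Observation 20.46 falls in the class 20 – <40.
L = 20, CF = 7, f = 22, h = 20.
P31 = 20 + ((20.46 − 7)/22)·20 = 20 + 12.2364 = 32.2364.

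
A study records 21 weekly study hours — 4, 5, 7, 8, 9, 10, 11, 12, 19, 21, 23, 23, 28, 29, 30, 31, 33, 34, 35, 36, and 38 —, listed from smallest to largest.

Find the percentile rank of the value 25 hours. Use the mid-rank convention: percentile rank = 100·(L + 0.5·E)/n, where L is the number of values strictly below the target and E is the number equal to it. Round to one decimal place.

57.1

Count below 25: L = 12; count equal: E = 0; n = 21.
Percentile rank = 100·(12 + 0.5·0)/21 = 100·12/21 = 57.14.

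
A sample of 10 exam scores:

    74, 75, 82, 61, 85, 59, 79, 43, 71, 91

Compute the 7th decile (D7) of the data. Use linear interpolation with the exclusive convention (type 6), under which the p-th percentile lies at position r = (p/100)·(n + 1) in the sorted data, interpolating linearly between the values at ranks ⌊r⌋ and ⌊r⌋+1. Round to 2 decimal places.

81.10

Sorted: 43, 59, 61, 71, 74, 75, 79, 82, 85, 91.
n = 10.
r = (70/100)·(10 + 1) = 7.7.
Rank 7 is 79 and rank 8 is 82.
Interpolate: 79 + 0.7·(82 − 79) = 79 + 0.7·3 = 81.1.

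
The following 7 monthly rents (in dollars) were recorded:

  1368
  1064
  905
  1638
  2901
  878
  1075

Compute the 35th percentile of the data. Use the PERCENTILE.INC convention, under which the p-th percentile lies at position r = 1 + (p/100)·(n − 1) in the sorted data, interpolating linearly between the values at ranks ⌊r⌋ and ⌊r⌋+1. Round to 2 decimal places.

Sorted: 878, 905, 1064, 1075, 1368, 1638, 2901.
n = 7.
r = 1 + (35/100)·(7 − 1) = 1 + 2.1 = 3.1.
Rank 3 is 1064 and rank 4 is 1075.
Interpolate: 1064 + 0.1·(1075 − 1064) = 1064 + 0.1·11 = 1065.1.

1065.10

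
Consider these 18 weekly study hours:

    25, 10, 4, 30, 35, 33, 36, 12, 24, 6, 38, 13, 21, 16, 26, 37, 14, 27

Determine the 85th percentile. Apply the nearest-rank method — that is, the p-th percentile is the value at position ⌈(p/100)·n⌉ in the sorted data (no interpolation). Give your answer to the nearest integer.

Sorted: 4, 6, 10, 12, 13, 14, 16, 21, 24, 25, 26, 27, 30, 33, 35, 36, 37, 38.
n = 18.
Position = ⌈85/100 · 18⌉ = ⌈15.3⌉ = 16.
The value at rank 16 is 36.

36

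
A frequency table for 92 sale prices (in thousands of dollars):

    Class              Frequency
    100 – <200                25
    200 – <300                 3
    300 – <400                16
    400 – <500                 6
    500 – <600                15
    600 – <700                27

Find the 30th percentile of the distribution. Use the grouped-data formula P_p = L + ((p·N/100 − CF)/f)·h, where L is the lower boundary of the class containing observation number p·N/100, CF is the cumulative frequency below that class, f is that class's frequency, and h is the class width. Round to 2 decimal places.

286.67

N = 92; target position k = 30/100 · 92 = 27.6.
Cumulative frequencies: 25, 28, 44, 50, 65, 92.
Observation 27.6 falls in the class 200 – <300.
L = 200, CF = 25, f = 3, h = 100.
P30 = 200 + ((27.6 − 25)/3)·100 = 200 + 86.6667 = 286.667.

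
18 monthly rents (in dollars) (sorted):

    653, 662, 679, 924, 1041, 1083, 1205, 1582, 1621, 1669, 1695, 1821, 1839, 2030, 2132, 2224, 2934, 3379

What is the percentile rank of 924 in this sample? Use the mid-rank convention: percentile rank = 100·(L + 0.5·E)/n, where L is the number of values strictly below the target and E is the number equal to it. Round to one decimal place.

19.4

Count below 924: L = 3; count equal: E = 1; n = 18.
Percentile rank = 100·(3 + 0.5·1)/18 = 100·3.5/18 = 19.44.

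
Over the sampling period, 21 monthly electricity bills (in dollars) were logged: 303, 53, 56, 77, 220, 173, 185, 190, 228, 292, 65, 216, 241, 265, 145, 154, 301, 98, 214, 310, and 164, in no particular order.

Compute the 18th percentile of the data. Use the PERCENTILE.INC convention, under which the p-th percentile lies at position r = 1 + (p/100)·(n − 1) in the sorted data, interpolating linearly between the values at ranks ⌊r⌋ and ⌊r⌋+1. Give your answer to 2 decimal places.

89.60

Sorted: 53, 56, 65, 77, 98, 145, 154, 164, 173, 185, 190, 214, 216, 220, 228, 241, 265, 292, 301, 303, 310.
n = 21.
r = 1 + (18/100)·(21 − 1) = 1 + 3.6 = 4.6.
Rank 4 is 77 and rank 5 is 98.
Interpolate: 77 + 0.6·(98 − 77) = 77 + 0.6·21 = 89.6.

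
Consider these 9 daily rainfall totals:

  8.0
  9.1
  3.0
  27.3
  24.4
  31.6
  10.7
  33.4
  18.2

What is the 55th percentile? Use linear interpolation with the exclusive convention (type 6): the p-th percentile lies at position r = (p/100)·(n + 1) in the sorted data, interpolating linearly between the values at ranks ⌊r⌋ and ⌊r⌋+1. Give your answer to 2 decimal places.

Sorted: 3.0, 8.0, 9.1, 10.7, 18.2, 24.4, 27.3, 31.6, 33.4.
n = 9.
r = (55/100)·(9 + 1) = 5.5.
Rank 5 is 18.2 and rank 6 is 24.4.
Interpolate: 18.2 + 0.5·(24.4 − 18.2) = 18.2 + 0.5·6.2 = 21.3.

21.30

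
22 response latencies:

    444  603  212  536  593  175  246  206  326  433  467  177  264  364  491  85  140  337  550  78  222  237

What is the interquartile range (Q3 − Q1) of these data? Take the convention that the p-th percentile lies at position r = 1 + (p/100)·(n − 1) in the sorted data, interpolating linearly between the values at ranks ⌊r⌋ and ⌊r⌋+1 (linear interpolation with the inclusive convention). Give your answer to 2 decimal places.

253.75

Sorted: 78, 85, 140, 175, 177, 206, 212, 222, 237, 246, 264, 326, 337, 364, 433, 444, 467, 491, 536, 550, 593, 603.
n = 22.
P25: r = 6.25; ranks 6–7 are 206, 212; interpolating gives 207.5.
P75: r = 16.75; ranks 16–17 are 444, 467; interpolating gives 461.25.
Difference: 461.25 − 207.5 = 253.75.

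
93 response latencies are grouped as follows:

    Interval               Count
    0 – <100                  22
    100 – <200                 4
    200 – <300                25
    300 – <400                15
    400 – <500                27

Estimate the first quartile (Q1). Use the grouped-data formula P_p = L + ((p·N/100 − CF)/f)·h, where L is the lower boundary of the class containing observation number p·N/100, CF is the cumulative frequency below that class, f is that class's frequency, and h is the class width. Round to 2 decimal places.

131.25

N = 93; target position k = 25/100 · 93 = 23.25.
Cumulative frequencies: 22, 26, 51, 66, 93.
Observation 23.25 falls in the class 100 – <200.
L = 100, CF = 22, f = 4, h = 100.
P25 = 100 + ((23.25 − 22)/4)·100 = 100 + 31.25 = 131.25.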